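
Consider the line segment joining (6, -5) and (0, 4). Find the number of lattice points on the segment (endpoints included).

4

The number of lattice points on a segment between lattice points is gcd(|Δx|,|Δy|) + 1 = gcd(6,9) + 1 = 3 + 1 = 4.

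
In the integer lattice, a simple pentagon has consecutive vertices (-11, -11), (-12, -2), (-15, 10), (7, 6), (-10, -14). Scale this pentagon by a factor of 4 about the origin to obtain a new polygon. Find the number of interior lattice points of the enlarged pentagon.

Using the shoelace formula, 2A = |((-11)·(-2) − (-12)·(-11)) + ((-12)·10 − (-15)·(-2)) + ((-15)·6 − 7·10) + (7·(-14) − (-10)·6) + ((-10)·(-11) − (-11)·(-14))| = 502, so the area is 251.
Along each edge there are gcd(|Δx|,|Δy|)+1 lattice points, so counting each shared vertex once the boundary has gcd(1,9) + gcd(3,12) + gcd(22,4) + gcd(17,20) + gcd(1,3) = 1+3+2+1+1 = 8.
Scaling by 4 multiplies the area by 4² = 16 (so the new area is 4016) and multiplies the boundary lattice-point count by 4, giving 32.
By Pick's theorem, the interior count of the dilated polygon is 4016 − 32/2 + 1 = 4001.

4001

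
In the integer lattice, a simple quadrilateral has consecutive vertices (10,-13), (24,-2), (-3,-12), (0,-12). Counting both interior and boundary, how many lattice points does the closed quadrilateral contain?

81

Using the shoelace formula, 2A = |(10·(-2) − 24·(-13)) + (24·(-12) − (-3)·(-2)) + ((-3)·(-12) − 0·(-12)) + (0·(-13) − 10·(-12))| = 154, so the area is 77.
Along each edge there are gcd(|Δx|,|Δy|)+1 lattice points, so counting each shared vertex once the boundary has gcd(14,11) + gcd(27,10) + gcd(3,0) + gcd(10,1) = 1+1+3+1 = 6.
Pick's theorem gives I = A − B/2 + 1 = 77 − 6/2 + 1 = 75, so the closed region contains I + B = 75 + 6 = 81 lattice points.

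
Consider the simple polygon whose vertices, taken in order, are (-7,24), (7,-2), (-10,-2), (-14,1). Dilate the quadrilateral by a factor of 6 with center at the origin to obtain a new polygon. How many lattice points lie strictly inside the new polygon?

9928

By the shoelace formula, twice the signed area is |[(-7)·(-2) − 7·24] + [7·(-2) − (-10)·(-2)] + [(-10)·1 − (-14)·(-2)] + [(-14)·24 − (-7)·1]| = 555, so the area is 277.5.
Along each edge there are gcd(|Δx|,|Δy|)+1 lattice points, so counting each shared vertex once the boundary has gcd(14,26) + gcd(17,0) + gcd(4,3) + gcd(7,23) = 2+17+1+1 = 21.
Scaling by 6 multiplies the area by 6² = 36 (so the new area is 9990) and multiplies the boundary lattice-point count by 6, giving 126.
By Pick's theorem, the interior count of the dilated polygon is 9990 − 126/2 + 1 = 9928.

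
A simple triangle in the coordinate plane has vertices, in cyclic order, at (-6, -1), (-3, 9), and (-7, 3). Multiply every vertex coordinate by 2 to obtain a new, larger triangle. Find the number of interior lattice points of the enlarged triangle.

41

The shoelace formula gives twice the area as |((-6)·9 − (-3)·(-1)) + ((-3)·3 − (-7)·9) + ((-7)·(-1) − (-6)·3)| = 22, so the area is 11.
The number of boundary lattice points is Σ gcd(|Δx|,|Δy|) = gcd(3,10) + gcd(4,6) + gcd(1,4) = 1+2+1 = 4.
Scaling by 2 multiplies the area by 2² = 4 (so the new area is 44) and multiplies the boundary lattice-point count by 2, giving 8.
By Pick's theorem, the interior count of the dilated polygon is 44 − 8/2 + 1 = 41.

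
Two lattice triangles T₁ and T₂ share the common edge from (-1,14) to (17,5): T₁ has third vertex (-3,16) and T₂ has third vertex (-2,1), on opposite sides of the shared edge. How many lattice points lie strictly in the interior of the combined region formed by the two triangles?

129

The union is the simple quadrilateral with vertices (-1,14), (-3,16), (17,5), (-2,1) in order.
By the shoelace formula, twice the signed area is |((-1)·16 − (-3)·14) + ((-3)·5 − 17·16) + (17·1 − (-2)·5) + ((-2)·14 − (-1)·1)| = 261, so the area is 130.5.
Summing gcd(|Δx|,|Δy|) over the edges gives the boundary count: gcd(2,2) + gcd(20,11) + gcd(19,4) + gcd(1,13) = 2+1+1+1 = 5.
By Pick's theorem I = A − B/2 + 1 = 130.5 − 5/2 + 1 = 129.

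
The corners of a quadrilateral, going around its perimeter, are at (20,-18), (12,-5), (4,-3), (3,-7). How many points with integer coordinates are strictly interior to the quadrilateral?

By the shoelace formula, twice the signed area is |(20·(-5) − 12·(-18)) + (12·(-3) − 4·(-5)) + (4·(-7) − 3·(-3)) + (3·(-18) − 20·(-7))| = 167, so the area is 83.5.
Along each edge there are gcd(|Δx|,|Δy|)+1 lattice points, so counting each shared vertex once the boundary has gcd(8,13) + gcd(8,2) + gcd(1,4) + gcd(17,11) = 1+2+1+1 = 5.
By Pick's theorem A = I + B/2 − 1, so I = 83.5 − 5/2 + 1 = 82.

82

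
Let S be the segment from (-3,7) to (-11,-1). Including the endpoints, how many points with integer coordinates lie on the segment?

The number of lattice points on a segment between lattice points is gcd(|Δx|,|Δy|) + 1 = gcd(8,8) + 1 = 8 + 1 = 9.

9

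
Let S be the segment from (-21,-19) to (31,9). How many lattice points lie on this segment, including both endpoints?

The number of lattice points on a segment between lattice points is gcd(|Δx|,|Δy|) + 1 = gcd(52,28) + 1 = 4 + 1 = 5.

5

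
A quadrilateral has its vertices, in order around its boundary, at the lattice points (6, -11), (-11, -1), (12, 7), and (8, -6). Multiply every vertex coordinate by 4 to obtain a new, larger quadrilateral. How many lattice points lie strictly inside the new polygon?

2969

Using the shoelace formula, 2A = |(6·(-1) − (-11)·(-11)) + ((-11)·7 − 12·(-1)) + (12·(-6) − 8·7) + (8·(-11) − 6·(-6))| = 372, so the area is 186.
The number of boundary lattice points is Σ gcd(|Δx|,|Δy|) = gcd(17,10) + gcd(23,8) + gcd(4,13) + gcd(2,5) = 1+1+1+1 = 4.
Scaling by 4 multiplies the area by 4² = 16 (so the new area is 2976) and multiplies the boundary lattice-point count by 4, giving 16.
By Pick's theorem, the interior count of the dilated polygon is 2976 − 16/2 + 1 = 2969.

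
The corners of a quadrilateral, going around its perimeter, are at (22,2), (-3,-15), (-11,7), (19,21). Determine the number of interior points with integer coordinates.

647

The shoelace formula gives twice the area as |(22·(-15) − (-3)·2) + ((-3)·7 − (-11)·(-15)) + ((-11)·21 − 19·7) + (19·2 − 22·21)| = 1298, so the area is 649.
The number of boundary lattice points is Σ gcd(|Δx|,|Δy|) = gcd(25,17) + gcd(8,22) + gcd(30,14) + gcd(3,19) = 1+2+2+1 = 6.
Pick's theorem gives I = A − B/2 + 1 = 649 − 6/2 + 1 = 647.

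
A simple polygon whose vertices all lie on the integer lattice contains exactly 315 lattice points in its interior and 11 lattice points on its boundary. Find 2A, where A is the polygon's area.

639

By Pick's theorem, A = I + B/2 − 1 = 315 + 11/2 − 1 = 639/2.
Hence 2A = 639.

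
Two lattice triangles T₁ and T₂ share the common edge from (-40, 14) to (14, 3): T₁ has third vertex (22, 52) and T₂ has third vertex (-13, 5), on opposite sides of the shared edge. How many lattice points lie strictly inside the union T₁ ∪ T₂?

1456

The union is the simple quadrilateral with vertices (-40, 14), (22, 52), (14, 3), (-13, 5) in order.
Using the shoelace formula, 2A = |((-40)·52 − 22·14) + (22·3 − 14·52) + (14·5 − (-13)·3) + ((-13)·14 − (-40)·5)| = 2923, so the area is 1461.5.
Along each edge there are gcd(|Δx|,|Δy|)+1 lattice points, so counting each shared vertex once the boundary has gcd(62,38) + gcd(8,49) + gcd(27,2) + gcd(27,9) = 2+1+1+9 = 13.
By Pick's theorem I = A − B/2 + 1 = 1461.5 − 13/2 + 1 = 1456.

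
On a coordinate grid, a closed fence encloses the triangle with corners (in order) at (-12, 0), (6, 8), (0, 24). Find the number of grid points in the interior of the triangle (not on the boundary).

161

The shoelace formula gives twice the area as |[(-12)·8 − 6·0] + [6·24 − 0·8] + [0·0 − (-12)·24]| = 336, so the area is 168.
Along each edge there are gcd(|Δx|,|Δy|)+1 lattice points, so counting each shared vertex once the boundary has gcd(18,8) + gcd(6,16) + gcd(12,24) = 2+2+12 = 16.
By Pick's theorem A = I + B/2 − 1, so I = 168 − 16/2 + 1 = 161.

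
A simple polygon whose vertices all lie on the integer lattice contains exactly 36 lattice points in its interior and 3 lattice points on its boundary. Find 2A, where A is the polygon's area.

73

Pick's theorem states A = I + B/2 − 1, so A = 36 + 3/2 − 1 = 73/2.
Hence 2A = 73.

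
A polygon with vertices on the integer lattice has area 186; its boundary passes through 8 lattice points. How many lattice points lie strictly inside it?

From Pick's theorem, I = A − B/2 + 1 = 186 − 8/2 + 1 = 183.

183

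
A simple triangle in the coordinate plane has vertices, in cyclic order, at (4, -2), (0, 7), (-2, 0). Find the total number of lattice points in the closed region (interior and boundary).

The shoelace formula gives twice the area as |(4·7 − 0·(-2)) + (0·0 − (-2)·7) + ((-2)·(-2) − 4·0)| = 46, so the area is 23.
The number of boundary lattice points is Σ gcd(|Δx|,|Δy|) = gcd(4,9) + gcd(2,7) + gcd(6,2) = 1+1+2 = 4.
Pick's theorem gives I = A − B/2 + 1 = 23 − 4/2 + 1 = 22, so the closed region contains I + B = 22 + 4 = 26 lattice points.

26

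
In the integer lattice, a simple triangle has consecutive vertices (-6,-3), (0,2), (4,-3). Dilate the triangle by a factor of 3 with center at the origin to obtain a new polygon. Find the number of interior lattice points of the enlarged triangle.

By the shoelace formula, twice the signed area is |((-6)·2 − 0·(-3)) + (0·(-3) − 4·2) + (4·(-3) − (-6)·(-3))| = 50, so the area is 25.
Summing gcd(|Δx|,|Δy|) over the edges gives the boundary count: gcd(6,5) + gcd(4,5) + gcd(10,0) = 1+1+10 = 12.
Scaling by 3 multiplies the area by 3² = 9 (so the new area is 225) and multiplies the boundary lattice-point count by 3, giving 36.
By Pick's theorem, the interior count of the dilated polygon is 225 − 36/2 + 1 = 208.

208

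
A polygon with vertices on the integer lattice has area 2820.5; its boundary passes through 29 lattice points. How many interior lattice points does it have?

Pick's theorem A = I + B/2 − 1 rearranges to I = A − B/2 + 1 = 2820.5 − 29/2 + 1 = 2807.

2807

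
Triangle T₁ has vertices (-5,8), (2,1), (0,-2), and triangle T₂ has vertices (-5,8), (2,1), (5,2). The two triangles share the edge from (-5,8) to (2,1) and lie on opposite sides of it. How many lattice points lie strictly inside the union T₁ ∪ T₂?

28

The union is the simple quadrilateral with vertices (-5,8), (0,-2), (2,1), (5,2) in order.
Using the shoelace formula, 2A = |[(-5)·(-2) − 0·8] + [0·1 − 2·(-2)] + [2·2 − 5·1] + [5·8 − (-5)·2]| = 63, so the area is 31.5.
The number of boundary lattice points is Σ gcd(|Δx|,|Δy|) = gcd(5,10) + gcd(2,3) + gcd(3,1) + gcd(10,6) = 5+1+1+2 = 9.
By Pick's theorem I = A − B/2 + 1 = 31.5 − 9/2 + 1 = 28.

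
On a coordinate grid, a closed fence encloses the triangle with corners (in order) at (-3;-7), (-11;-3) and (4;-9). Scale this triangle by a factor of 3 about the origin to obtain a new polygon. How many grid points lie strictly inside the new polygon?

By the shoelace formula, twice the signed area is |((-3)·(-3) − (-11)·(-7)) + ((-11)·(-9) − 4·(-3)) + (4·(-7) − (-3)·(-9))| = 12, so the area is 6.
The number of boundary lattice points is Σ gcd(|Δx|,|Δy|) = gcd(8,4) + gcd(15,6) + gcd(7,2) = 4+3+1 = 8.
Scaling by 3 multiplies the area by 3² = 9 (so the new area is 54) and multiplies the boundary lattice-point count by 3, giving 24.
By Pick's theorem, the interior count of the dilated polygon is 54 − 24/2 + 1 = 43.

43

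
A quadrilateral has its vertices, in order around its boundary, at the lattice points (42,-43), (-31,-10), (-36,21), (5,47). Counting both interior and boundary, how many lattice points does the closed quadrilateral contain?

Using the shoelace formula, 2A = |(42·(-10) − (-31)·(-43)) + ((-31)·21 − (-36)·(-10)) + ((-36)·47 − 5·21) + (5·(-43) − 42·47)| = 6750, so the area is 3375.
Along each edge there are gcd(|Δx|,|Δy|)+1 lattice points, so counting each shared vertex once the boundary has gcd(73,33) + gcd(5,31) + gcd(41,26) + gcd(37,90) = 1+1+1+1 = 4.
Pick's theorem gives I = A − B/2 + 1 = 3375 − 4/2 + 1 = 3374, so the closed region contains I + B = 3374 + 4 = 3378 lattice points.

3378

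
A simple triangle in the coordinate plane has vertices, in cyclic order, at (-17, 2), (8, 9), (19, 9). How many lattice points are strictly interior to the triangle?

33

Using the shoelace formula, 2A = |((-17)·9 − 8·2) + (8·9 − 19·9) + (19·2 − (-17)·9)| = 77, so the area is 77/2.
The number of boundary lattice points is Σ gcd(|Δx|,|Δy|) = gcd(25,7) + gcd(11,0) + gcd(36,7) = 1+11+1 = 13.
By Pick's theorem A = I + B/2 − 1, so I = 77/2 − 13/2 + 1 = 33.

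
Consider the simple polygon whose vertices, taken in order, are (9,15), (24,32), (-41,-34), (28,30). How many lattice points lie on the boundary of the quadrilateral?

4

Summing gcd(|Δx|,|Δy|) over the edges gives the boundary count: gcd(15,17) + gcd(65,66) + gcd(69,64) + gcd(19,15) = 1+1+1+1 = 4.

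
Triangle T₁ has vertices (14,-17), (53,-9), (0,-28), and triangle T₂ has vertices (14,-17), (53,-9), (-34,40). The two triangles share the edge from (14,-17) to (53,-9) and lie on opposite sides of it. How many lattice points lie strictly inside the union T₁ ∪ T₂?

The union is the simple quadrilateral with vertices (14,-17), (0,-28), (53,-9), (-34,40) in order.
The shoelace formula gives twice the area as |[14·(-28) − 0·(-17)] + [0·(-9) − 53·(-28)] + [53·40 − (-34)·(-9)] + [(-34)·(-17) − 14·40]| = 2924, so the area is 1462.
Along each edge there are gcd(|Δx|,|Δy|)+1 lattice points, so counting each shared vertex once the boundary has gcd(14,11) + gcd(53,19) + gcd(87,49) + gcd(48,57) = 1+1+1+3 = 6.
By Pick's theorem I = A − B/2 + 1 = 1462 − 6/2 + 1 = 1460.

1460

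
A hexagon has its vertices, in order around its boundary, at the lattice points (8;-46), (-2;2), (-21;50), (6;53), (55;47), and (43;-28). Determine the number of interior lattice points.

4743

Using the shoelace formula, 2A = |(8·2 − (-2)·(-46)) + ((-2)·50 − (-21)·2) + ((-21)·53 − 6·50) + (6·47 − 55·53) + (55·(-28) − 43·47) + (43·(-46) − 8·(-28))| = 9495, so the area is 4747.5.
Along each edge there are gcd(|Δx|,|Δy|)+1 lattice points, so counting each shared vertex once the boundary has gcd(10,48) + gcd(19,48) + gcd(27,3) + gcd(49,6) + gcd(12,75) + gcd(35,18) = 2+1+3+1+3+1 = 11.
By Pick's theorem A = I + B/2 − 1, so I = 4747.5 − 11/2 + 1 = 4743.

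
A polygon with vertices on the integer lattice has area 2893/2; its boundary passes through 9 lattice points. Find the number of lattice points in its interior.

From Pick's theorem, I = A − B/2 + 1 = 2893/2 − 9/2 + 1 = 1443.

1443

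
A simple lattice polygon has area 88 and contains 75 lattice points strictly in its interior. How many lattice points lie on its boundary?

Pick's theorem gives A = I + B/2 − 1, so B = 2(A − I + 1) = 2(88 − 75 + 1) = 28.

28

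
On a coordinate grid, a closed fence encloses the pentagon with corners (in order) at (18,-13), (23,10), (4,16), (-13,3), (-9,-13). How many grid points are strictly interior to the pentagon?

771

Using the shoelace formula, 2A = |(18·10 − 23·(-13)) + (23·16 − 4·10) + (4·3 − (-13)·16) + ((-13)·(-13) − (-9)·3) + ((-9)·(-13) − 18·(-13))| = 1574, so the area is 787.
Summing gcd(|Δx|,|Δy|) over the edges gives the boundary count: gcd(5,23) + gcd(19,6) + gcd(17,13) + gcd(4,16) + gcd(27,0) = 1+1+1+4+27 = 34.
By Pick's theorem A = I + B/2 − 1, so I = 787 − 34/2 + 1 = 771.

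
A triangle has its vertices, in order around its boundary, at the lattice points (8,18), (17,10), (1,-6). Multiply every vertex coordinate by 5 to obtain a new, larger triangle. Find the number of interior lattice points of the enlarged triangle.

Using the shoelace formula, 2A = |[8·10 − 17·18] + [17·(-6) − 1·10] + [1·18 − 8·(-6)]| = 272, so the area is 136.
Summing gcd(|Δx|,|Δy|) over the edges gives the boundary count: gcd(9,8) + gcd(16,16) + gcd(7,24) = 1+16+1 = 18.
Scaling by 5 multiplies the area by 5² = 25 (so the new area is 3400) and multiplies the boundary lattice-point count by 5, giving 90.
By Pick's theorem, the interior count of the dilated polygon is 3400 − 90/2 + 1 = 3356.

3356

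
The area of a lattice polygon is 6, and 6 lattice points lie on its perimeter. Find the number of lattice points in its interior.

4

From Pick's theorem, I = A − B/2 + 1 = 6 − 6/2 + 1 = 4.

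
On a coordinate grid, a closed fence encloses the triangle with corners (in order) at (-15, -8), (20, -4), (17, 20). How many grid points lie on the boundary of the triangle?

Summing gcd(|Δx|,|Δy|) over the edges gives the boundary count: gcd(35,4) + gcd(3,24) + gcd(32,28) = 1+3+4 = 8.

8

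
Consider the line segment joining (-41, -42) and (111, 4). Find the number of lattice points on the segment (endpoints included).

3

The number of lattice points on a segment between lattice points is gcd(|Δx|,|Δy|) + 1 = gcd(152,46) + 1 = 2 + 1 = 3.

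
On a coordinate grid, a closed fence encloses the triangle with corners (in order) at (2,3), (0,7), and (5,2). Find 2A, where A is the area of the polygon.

Using the shoelace formula, 2A = |[2·7 − 0·3] + [0·2 − 5·7] + [5·3 − 2·2]| = 10, so the area is 5.

10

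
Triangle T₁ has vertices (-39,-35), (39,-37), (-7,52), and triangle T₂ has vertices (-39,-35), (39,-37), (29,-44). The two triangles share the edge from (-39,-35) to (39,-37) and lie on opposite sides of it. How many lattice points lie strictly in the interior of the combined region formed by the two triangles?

The union is the simple quadrilateral with vertices (-39,-35), (-7,52), (39,-37), (29,-44) in order.
By the shoelace formula, twice the signed area is |[(-39)·52 − (-7)·(-35)] + [(-7)·(-37) − 39·52] + [39·(-44) − 29·(-37)] + [29·(-35) − (-39)·(-44)]| = 7416, so the area is 3708.
Summing gcd(|Δx|,|Δy|) over the edges gives the boundary count: gcd(32,87) + gcd(46,89) + gcd(10,7) + gcd(68,9) = 1+1+1+1 = 4.
By Pick's theorem I = A − B/2 + 1 = 3708 − 4/2 + 1 = 3707.

3707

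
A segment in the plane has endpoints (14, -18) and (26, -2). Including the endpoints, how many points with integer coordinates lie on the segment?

5

The number of lattice points on a segment between lattice points is gcd(|Δx|,|Δy|) + 1 = gcd(12,16) + 1 = 4 + 1 = 5.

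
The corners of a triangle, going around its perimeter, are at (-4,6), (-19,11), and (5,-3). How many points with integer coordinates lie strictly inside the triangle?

Using the shoelace formula, 2A = |((-4)·11 − (-19)·6) + ((-19)·(-3) − 5·11) + (5·6 − (-4)·(-3))| = 90, so the area is 45.
Along each edge there are gcd(|Δx|,|Δy|)+1 lattice points, so counting each shared vertex once the boundary has gcd(15,5) + gcd(24,14) + gcd(9,9) = 5+2+9 = 16.
Pick's theorem gives I = A − B/2 + 1 = 45 − 16/2 + 1 = 38.

38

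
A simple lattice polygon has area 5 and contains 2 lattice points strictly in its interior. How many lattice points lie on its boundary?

Pick's theorem gives A = I + B/2 − 1, so B = 2(A − I + 1) = 2(5 − 2 + 1) = 8.

8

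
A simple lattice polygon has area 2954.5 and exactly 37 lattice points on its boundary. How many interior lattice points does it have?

From Pick's theorem, I = A − B/2 + 1 = 2954.5 − 37/2 + 1 = 2937.

2937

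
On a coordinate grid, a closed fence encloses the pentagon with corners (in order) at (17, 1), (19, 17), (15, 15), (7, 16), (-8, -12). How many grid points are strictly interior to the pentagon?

335

By the shoelace formula, twice the signed area is |[17·17 − 19·1] + [19·15 − 15·17] + [15·16 − 7·15] + [7·(-12) − (-8)·16] + [(-8)·1 − 17·(-12)]| = 675, so the area is 675/2.
Along each edge there are gcd(|Δx|,|Δy|)+1 lattice points, so counting each shared vertex once the boundary has gcd(2,16) + gcd(4,2) + gcd(8,1) + gcd(15,28) + gcd(25,13) = 2+2+1+1+1 = 7.
By Pick's theorem A = I + B/2 − 1, so I = 675/2 − 7/2 + 1 = 335.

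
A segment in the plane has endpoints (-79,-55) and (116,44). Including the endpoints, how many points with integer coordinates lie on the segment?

The number of lattice points on a segment between lattice points is gcd(|Δx|,|Δy|) + 1 = gcd(195,99) + 1 = 3 + 1 = 4.

4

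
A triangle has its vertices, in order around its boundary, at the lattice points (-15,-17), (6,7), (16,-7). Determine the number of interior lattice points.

Using the shoelace formula, 2A = |[(-15)·7 − 6·(-17)] + [6·(-7) − 16·7] + [16·(-17) − (-15)·(-7)]| = 534, so the area is 267.
Along each edge there are gcd(|Δx|,|Δy|)+1 lattice points, so counting each shared vertex once the boundary has gcd(21,24) + gcd(10,14) + gcd(31,10) = 3+2+1 = 6.
By Pick's theorem A = I + B/2 − 1, so I = 267 − 6/2 + 1 = 265.

265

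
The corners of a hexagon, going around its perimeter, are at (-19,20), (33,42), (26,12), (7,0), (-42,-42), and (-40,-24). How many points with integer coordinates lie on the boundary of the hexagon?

14

Along each edge there are gcd(|Δx|,|Δy|)+1 lattice points, so counting each shared vertex once the boundary has gcd(52,22) + gcd(7,30) + gcd(19,12) + gcd(49,42) + gcd(2,18) + gcd(21,44) = 2+1+1+7+2+1 = 14.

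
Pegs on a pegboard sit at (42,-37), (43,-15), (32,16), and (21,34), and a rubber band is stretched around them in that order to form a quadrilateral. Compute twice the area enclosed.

By the shoelace formula, twice the signed area is |(42·(-15) − 43·(-37)) + (43·16 − 32·(-15)) + (32·34 − 21·16) + (21·(-37) − 42·34)| = 676, so the area is 338.

676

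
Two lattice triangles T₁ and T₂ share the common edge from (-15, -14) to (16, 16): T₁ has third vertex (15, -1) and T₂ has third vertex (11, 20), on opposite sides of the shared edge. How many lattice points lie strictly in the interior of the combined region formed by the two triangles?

384

The union is the simple quadrilateral with vertices (-15, -14), (15, -1), (16, 16), (11, 20) in order.
By the shoelace formula, twice the signed area is |[(-15)·(-1) − 15·(-14)] + [15·16 − 16·(-1)] + [16·20 − 11·16] + [11·(-14) − (-15)·20]| = 771, so the area is 385.5.
Along each edge there are gcd(|Δx|,|Δy|)+1 lattice points, so counting each shared vertex once the boundary has gcd(30,13) + gcd(1,17) + gcd(5,4) + gcd(26,34) = 1+1+1+2 = 5.
By Pick's theorem I = A − B/2 + 1 = 385.5 − 5/2 + 1 = 384.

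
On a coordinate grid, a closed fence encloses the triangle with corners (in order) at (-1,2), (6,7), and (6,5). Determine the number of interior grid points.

Using the shoelace formula, 2A = |((-1)·7 − 6·2) + (6·5 − 6·7) + (6·2 − (-1)·5)| = 14, so the area is 7.
Along each edge there are gcd(|Δx|,|Δy|)+1 lattice points, so counting each shared vertex once the boundary has gcd(7,5) + gcd(0,2) + gcd(7,3) = 1+2+1 = 4.
Pick's theorem gives I = A − B/2 + 1 = 7 − 4/2 + 1 = 6.

6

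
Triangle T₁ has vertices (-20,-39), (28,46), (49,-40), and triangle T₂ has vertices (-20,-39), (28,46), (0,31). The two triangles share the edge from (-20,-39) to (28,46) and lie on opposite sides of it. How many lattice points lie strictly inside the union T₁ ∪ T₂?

3781

The union is the simple quadrilateral with vertices (-20,-39), (49,-40), (28,46), (0,31) in order.
By the shoelace formula, twice the signed area is |[(-20)·(-40) − 49·(-39)] + [49·46 − 28·(-40)] + [28·31 − 0·46] + [0·(-39) − (-20)·31]| = 7573, so the area is 7573/2.
Summing gcd(|Δx|,|Δy|) over the edges gives the boundary count: gcd(69,1) + gcd(21,86) + gcd(28,15) + gcd(20,70) = 1+1+1+10 = 13.
By Pick's theorem I = A − B/2 + 1 = 7573/2 − 13/2 + 1 = 3781.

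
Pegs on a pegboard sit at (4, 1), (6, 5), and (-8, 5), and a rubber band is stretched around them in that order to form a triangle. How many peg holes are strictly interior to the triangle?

By the shoelace formula, twice the signed area is |(4·5 − 6·1) + (6·5 − (-8)·5) + ((-8)·1 − 4·5)| = 56, so the area is 28.
Summing gcd(|Δx|,|Δy|) over the edges gives the boundary count: gcd(2,4) + gcd(14,0) + gcd(12,4) = 2+14+4 = 20.
By Pick's theorem A = I + B/2 − 1, so I = 28 − 20/2 + 1 = 19.

19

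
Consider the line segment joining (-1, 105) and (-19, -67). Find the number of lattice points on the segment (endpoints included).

The number of lattice points on a segment between lattice points is gcd(|Δx|,|Δy|) + 1 = gcd(18,172) + 1 = 2 + 1 = 3.

3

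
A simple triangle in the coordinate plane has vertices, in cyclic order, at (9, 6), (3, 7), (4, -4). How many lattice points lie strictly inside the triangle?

30

The shoelace formula gives twice the area as |(9·7 − 3·6) + (3·(-4) − 4·7) + (4·6 − 9·(-4))| = 65, so the area is 32.5.
Along each edge there are gcd(|Δx|,|Δy|)+1 lattice points, so counting each shared vertex once the boundary has gcd(6,1) + gcd(1,11) + gcd(5,10) = 1+1+5 = 7.
Pick's theorem gives I = A − B/2 + 1 = 32.5 − 7/2 + 1 = 30.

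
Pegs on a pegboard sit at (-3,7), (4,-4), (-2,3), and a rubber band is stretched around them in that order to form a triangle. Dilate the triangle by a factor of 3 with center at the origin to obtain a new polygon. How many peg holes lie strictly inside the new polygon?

Using the shoelace formula, 2A = |((-3)·(-4) − 4·7) + (4·3 − (-2)·(-4)) + ((-2)·7 − (-3)·3)| = 17, so the area is 17/2.
Along each edge there are gcd(|Δx|,|Δy|)+1 lattice points, so counting each shared vertex once the boundary has gcd(7,11) + gcd(6,7) + gcd(1,4) = 1+1+1 = 3.
Scaling by 3 multiplies the area by 3² = 9 (so the new area is 76.5) and multiplies the boundary lattice-point count by 3, giving 9.
By Pick's theorem, the interior count of the dilated polygon is 76.5 − 9/2 + 1 = 73.

73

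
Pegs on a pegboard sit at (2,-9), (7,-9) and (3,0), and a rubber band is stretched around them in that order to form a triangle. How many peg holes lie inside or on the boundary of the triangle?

27

The shoelace formula gives twice the area as |(2·(-9) − 7·(-9)) + (7·0 − 3·(-9)) + (3·(-9) − 2·0)| = 45, so the area is 22.5.
Summing gcd(|Δx|,|Δy|) over the edges gives the boundary count: gcd(5,0) + gcd(4,9) + gcd(1,9) = 5+1+1 = 7.
Pick's theorem gives I = A − B/2 + 1 = 22.5 − 7/2 + 1 = 20, so the closed region contains I + B = 20 + 7 = 27 lattice points.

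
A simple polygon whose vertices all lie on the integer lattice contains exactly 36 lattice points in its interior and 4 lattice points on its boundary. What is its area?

37

Pick's theorem states A = I + B/2 − 1, so A = 36 + 4/2 − 1 = 37.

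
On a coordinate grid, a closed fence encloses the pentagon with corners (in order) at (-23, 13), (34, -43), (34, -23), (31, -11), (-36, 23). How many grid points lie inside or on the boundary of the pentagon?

The shoelace formula gives twice the area as |((-23)·(-43) − 34·13) + (34·(-23) − 34·(-43)) + (34·(-11) − 31·(-23)) + (31·23 − (-36)·(-11)) + ((-36)·13 − (-23)·23)| = 1944, so the area is 972.
Summing gcd(|Δx|,|Δy|) over the edges gives the boundary count: gcd(57,56) + gcd(0,20) + gcd(3,12) + gcd(67,34) + gcd(13,10) = 1+20+3+1+1 = 26.
Pick's theorem gives I = A − B/2 + 1 = 972 − 26/2 + 1 = 960, so the closed region contains I + B = 960 + 26 = 986 lattice points.

986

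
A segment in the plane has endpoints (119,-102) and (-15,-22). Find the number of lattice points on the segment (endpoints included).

3

The number of lattice points on a segment between lattice points is gcd(|Δx|,|Δy|) + 1 = gcd(134,80) + 1 = 2 + 1 = 3.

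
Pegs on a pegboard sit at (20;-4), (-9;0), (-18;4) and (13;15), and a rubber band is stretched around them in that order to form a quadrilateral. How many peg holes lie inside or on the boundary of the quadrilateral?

The shoelace formula gives twice the area as |[20·0 − (-9)·(-4)] + [(-9)·4 − (-18)·0] + [(-18)·15 − 13·4] + [13·(-4) − 20·15]| = 746, so the area is 373.
Along each edge there are gcd(|Δx|,|Δy|)+1 lattice points, so counting each shared vertex once the boundary has gcd(29,4) + gcd(9,4) + gcd(31,11) + gcd(7,19) = 1+1+1+1 = 4.
Pick's theorem gives I = A − B/2 + 1 = 373 − 4/2 + 1 = 372, so the closed region contains I + B = 372 + 4 = 376 lattice points.

376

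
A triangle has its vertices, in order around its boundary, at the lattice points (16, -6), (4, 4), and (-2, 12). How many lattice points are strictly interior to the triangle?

8

The shoelace formula gives twice the area as |(16·4 − 4·(-6)) + (4·12 − (-2)·4) + ((-2)·(-6) − 16·12)| = 36, so the area is 18.
Along each edge there are gcd(|Δx|,|Δy|)+1 lattice points, so counting each shared vertex once the boundary has gcd(12,10) + gcd(6,8) + gcd(18,18) = 2+2+18 = 22.
Pick's theorem gives I = A − B/2 + 1 = 18 − 22/2 + 1 = 8.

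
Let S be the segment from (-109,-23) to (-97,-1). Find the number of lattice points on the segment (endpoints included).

3

The number of lattice points on a segment between lattice points is gcd(|Δx|,|Δy|) + 1 = gcd(12,22) + 1 = 2 + 1 = 3.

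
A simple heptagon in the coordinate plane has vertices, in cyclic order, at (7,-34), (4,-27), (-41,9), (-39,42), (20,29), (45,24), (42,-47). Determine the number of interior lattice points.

4748

By the shoelace formula, twice the signed area is |(7·(-27) − 4·(-34)) + (4·9 − (-41)·(-27)) + ((-41)·42 − (-39)·9) + ((-39)·29 − 20·42) + (20·24 − 45·29) + (45·(-47) − 42·24) + (42·(-34) − 7·(-47))| = 9513, so the area is 9513/2.
Summing gcd(|Δx|,|Δy|) over the edges gives the boundary count: gcd(3,7) + gcd(45,36) + gcd(2,33) + gcd(59,13) + gcd(25,5) + gcd(3,71) + gcd(35,13) = 1+9+1+1+5+1+1 = 19.
Pick's theorem gives I = A − B/2 + 1 = 9513/2 − 19/2 + 1 = 4748.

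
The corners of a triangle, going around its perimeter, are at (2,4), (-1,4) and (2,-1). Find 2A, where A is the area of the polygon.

15

By the shoelace formula, twice the signed area is |(2·4 − (-1)·4) + ((-1)·(-1) − 2·4) + (2·4 − 2·(-1))| = 15, so the area is 7.5.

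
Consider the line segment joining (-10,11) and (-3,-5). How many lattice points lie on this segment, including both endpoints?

The number of lattice points on a segment between lattice points is gcd(|Δx|,|Δy|) + 1 = gcd(7,16) + 1 = 1 + 1 = 2.

2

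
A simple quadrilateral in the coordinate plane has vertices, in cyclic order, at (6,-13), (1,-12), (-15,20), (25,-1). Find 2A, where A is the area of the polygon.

1023

Using the shoelace formula, 2A = |(6·(-12) − 1·(-13)) + (1·20 − (-15)·(-12)) + ((-15)·(-1) − 25·20) + (25·(-13) − 6·(-1))| = 1023, so the area is 1023/2.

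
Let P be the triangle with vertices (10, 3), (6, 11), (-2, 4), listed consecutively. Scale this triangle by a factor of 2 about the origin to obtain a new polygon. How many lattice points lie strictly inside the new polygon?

By the shoelace formula, twice the signed area is |[10·11 − 6·3] + [6·4 − (-2)·11] + [(-2)·3 − 10·4]| = 92, so the area is 46.
Along each edge there are gcd(|Δx|,|Δy|)+1 lattice points, so counting each shared vertex once the boundary has gcd(4,8) + gcd(8,7) + gcd(12,1) = 4+1+1 = 6.
Scaling by 2 multiplies the area by 2² = 4 (so the new area is 184) and multiplies the boundary lattice-point count by 2, giving 12.
By Pick's theorem, the interior count of the dilated polygon is 184 − 12/2 + 1 = 179.

179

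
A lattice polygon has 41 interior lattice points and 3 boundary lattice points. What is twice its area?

83

By Pick's theorem, A = I + B/2 − 1 = 41 + 3/2 − 1 = 83/2.
Hence 2A = 83.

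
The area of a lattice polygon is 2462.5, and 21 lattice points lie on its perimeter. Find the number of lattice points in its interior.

2453

From Pick's theorem, I = A − B/2 + 1 = 2462.5 − 21/2 + 1 = 2453.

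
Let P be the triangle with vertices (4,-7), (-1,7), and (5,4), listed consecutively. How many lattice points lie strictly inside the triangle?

By the shoelace formula, twice the signed area is |[4·7 − (-1)·(-7)] + [(-1)·4 − 5·7] + [5·(-7) − 4·4]| = 69, so the area is 34.5.
Along each edge there are gcd(|Δx|,|Δy|)+1 lattice points, so counting each shared vertex once the boundary has gcd(5,14) + gcd(6,3) + gcd(1,11) = 1+3+1 = 5.
By Pick's theorem A = I + B/2 − 1, so I = 34.5 − 5/2 + 1 = 33.

33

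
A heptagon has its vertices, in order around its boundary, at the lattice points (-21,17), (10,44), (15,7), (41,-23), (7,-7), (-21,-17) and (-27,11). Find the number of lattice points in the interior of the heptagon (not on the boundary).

Using the shoelace formula, 2A = |[(-21)·44 − 10·17] + [10·7 − 15·44] + [15·(-23) − 41·7] + [41·(-7) − 7·(-23)] + [7·(-17) − (-21)·(-7)] + [(-21)·11 − (-27)·(-17)] + [(-27)·17 − (-21)·11]| = 3626, so the area is 1813.
The number of boundary lattice points is Σ gcd(|Δx|,|Δy|) = gcd(31,27) + gcd(5,37) + gcd(26,30) + gcd(34,16) + gcd(28,10) + gcd(6,28) + gcd(6,6) = 1+1+2+2+2+2+6 = 16.
Pick's theorem gives I = A − B/2 + 1 = 1813 − 16/2 + 1 = 1806.

1806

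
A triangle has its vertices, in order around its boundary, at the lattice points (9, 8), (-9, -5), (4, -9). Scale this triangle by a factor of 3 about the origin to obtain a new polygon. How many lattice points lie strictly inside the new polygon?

1081

Using the shoelace formula, 2A = |[9·(-5) − (-9)·8] + [(-9)·(-9) − 4·(-5)] + [4·8 − 9·(-9)]| = 241, so the area is 241/2.
Summing gcd(|Δx|,|Δy|) over the edges gives the boundary count: gcd(18,13) + gcd(13,4) + gcd(5,17) = 1+1+1 = 3.
Scaling by 3 multiplies the area by 3² = 9 (so the new area is 2169/2) and multiplies the boundary lattice-point count by 3, giving 9.
By Pick's theorem, the interior count of the dilated polygon is 2169/2 − 9/2 + 1 = 1081.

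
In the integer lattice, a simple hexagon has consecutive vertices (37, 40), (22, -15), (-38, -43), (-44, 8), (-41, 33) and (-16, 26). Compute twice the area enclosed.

8411

The shoelace formula gives twice the area as |[37·(-15) − 22·40] + [22·(-43) − (-38)·(-15)] + [(-38)·8 − (-44)·(-43)] + [(-44)·33 − (-41)·8] + [(-41)·26 − (-16)·33] + [(-16)·40 − 37·26]| = 8411, so the area is 4205.5.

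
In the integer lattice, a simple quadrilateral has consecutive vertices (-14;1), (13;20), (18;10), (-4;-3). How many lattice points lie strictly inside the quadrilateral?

288

The shoelace formula gives twice the area as |[(-14)·20 − 13·1] + [13·10 − 18·20] + [18·(-3) − (-4)·10] + [(-4)·1 − (-14)·(-3)]| = 583, so the area is 583/2.
Along each edge there are gcd(|Δx|,|Δy|)+1 lattice points, so counting each shared vertex once the boundary has gcd(27,19) + gcd(5,10) + gcd(22,13) + gcd(10,4) = 1+5+1+2 = 9.
By Pick's theorem A = I + B/2 − 1, so I = 583/2 − 9/2 + 1 = 288.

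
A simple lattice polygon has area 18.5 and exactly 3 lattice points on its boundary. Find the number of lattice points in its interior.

18

From Pick's theorem, I = A − B/2 + 1 = 18.5 − 3/2 + 1 = 18.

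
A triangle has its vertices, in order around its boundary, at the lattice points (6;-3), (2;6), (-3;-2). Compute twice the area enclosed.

Using the shoelace formula, 2A = |[6·6 − 2·(-3)] + [2·(-2) − (-3)·6] + [(-3)·(-3) − 6·(-2)]| = 77, so the area is 77/2.

77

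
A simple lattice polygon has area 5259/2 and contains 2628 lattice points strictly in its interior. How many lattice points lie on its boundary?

Pick's theorem gives A = I + B/2 − 1, so B = 2(A − I + 1) = 2(5259/2 − 2628 + 1) = 5.

5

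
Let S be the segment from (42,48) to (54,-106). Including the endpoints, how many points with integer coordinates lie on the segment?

3

The number of lattice points on a segment between lattice points is gcd(|Δx|,|Δy|) + 1 = gcd(12,154) + 1 = 2 + 1 = 3.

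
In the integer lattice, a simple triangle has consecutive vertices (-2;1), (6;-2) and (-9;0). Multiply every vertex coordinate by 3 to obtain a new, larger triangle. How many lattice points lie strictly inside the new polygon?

127

Using the shoelace formula, 2A = |[(-2)·(-2) − 6·1] + [6·0 − (-9)·(-2)] + [(-9)·1 − (-2)·0]| = 29, so the area is 29/2.
Summing gcd(|Δx|,|Δy|) over the edges gives the boundary count: gcd(8,3) + gcd(15,2) + gcd(7,1) = 1+1+1 = 3.
Scaling by 3 multiplies the area by 3² = 9 (so the new area is 130.5) and multiplies the boundary lattice-point count by 3, giving 9.
By Pick's theorem, the interior count of the dilated polygon is 130.5 − 9/2 + 1 = 127.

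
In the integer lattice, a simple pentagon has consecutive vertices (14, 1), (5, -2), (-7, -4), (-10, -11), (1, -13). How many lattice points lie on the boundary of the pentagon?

8

The number of boundary lattice points is Σ gcd(|Δx|,|Δy|) = gcd(9,3) + gcd(12,2) + gcd(3,7) + gcd(11,2) + gcd(13,14) = 3+2+1+1+1 = 8.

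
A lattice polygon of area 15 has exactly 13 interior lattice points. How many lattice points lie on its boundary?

6

Pick's theorem gives A = I + B/2 − 1, so B = 2(A − I + 1) = 2(15 − 13 + 1) = 6.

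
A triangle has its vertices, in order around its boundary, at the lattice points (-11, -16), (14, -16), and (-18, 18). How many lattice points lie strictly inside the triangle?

The shoelace formula gives twice the area as |[(-11)·(-16) − 14·(-16)] + [14·18 − (-18)·(-16)] + [(-18)·(-16) − (-11)·18]| = 850, so the area is 425.
Summing gcd(|Δx|,|Δy|) over the edges gives the boundary count: gcd(25,0) + gcd(32,34) + gcd(7,34) = 25+2+1 = 28.
By Pick's theorem A = I + B/2 − 1, so I = 425 − 28/2 + 1 = 412.

412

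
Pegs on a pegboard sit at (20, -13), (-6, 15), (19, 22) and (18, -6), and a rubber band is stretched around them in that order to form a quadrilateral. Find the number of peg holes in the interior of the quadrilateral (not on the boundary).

The shoelace formula gives twice the area as |(20·15 − (-6)·(-13)) + ((-6)·22 − 19·15) + (19·(-6) − 18·22) + (18·(-13) − 20·(-6))| = 819, so the area is 409.5.
The number of boundary lattice points is Σ gcd(|Δx|,|Δy|) = gcd(26,28) + gcd(25,7) + gcd(1,28) + gcd(2,7) = 2+1+1+1 = 5.
By Pick's theorem A = I + B/2 − 1, so I = 409.5 − 5/2 + 1 = 408.

408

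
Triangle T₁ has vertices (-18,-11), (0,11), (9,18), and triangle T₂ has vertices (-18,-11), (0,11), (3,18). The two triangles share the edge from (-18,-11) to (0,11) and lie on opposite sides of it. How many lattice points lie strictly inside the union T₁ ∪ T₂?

65

The union is the simple quadrilateral with vertices (-18,-11), (9,18), (0,11), (3,18) in order.
By the shoelace formula, twice the signed area is |((-18)·18 − 9·(-11)) + (9·11 − 0·18) + (0·18 − 3·11) + (3·(-11) − (-18)·18)| = 132, so the area is 66.
Along each edge there are gcd(|Δx|,|Δy|)+1 lattice points, so counting each shared vertex once the boundary has gcd(27,29) + gcd(9,7) + gcd(3,7) + gcd(21,29) = 1+1+1+1 = 4.
By Pick's theorem I = A − B/2 + 1 = 66 − 4/2 + 1 = 65.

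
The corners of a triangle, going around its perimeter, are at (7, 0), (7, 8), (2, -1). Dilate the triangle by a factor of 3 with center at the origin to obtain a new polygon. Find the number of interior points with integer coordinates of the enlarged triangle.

The shoelace formula gives twice the area as |(7·8 − 7·0) + (7·(-1) − 2·8) + (2·0 − 7·(-1))| = 40, so the area is 20.
Along each edge there are gcd(|Δx|,|Δy|)+1 lattice points, so counting each shared vertex once the boundary has gcd(0,8) + gcd(5,9) + gcd(5,1) = 8+1+1 = 10.
Scaling by 3 multiplies the area by 3² = 9 (so the new area is 180) and multiplies the boundary lattice-point count by 3, giving 30.
By Pick's theorem, the interior count of the dilated polygon is 180 − 30/2 + 1 = 166.

166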